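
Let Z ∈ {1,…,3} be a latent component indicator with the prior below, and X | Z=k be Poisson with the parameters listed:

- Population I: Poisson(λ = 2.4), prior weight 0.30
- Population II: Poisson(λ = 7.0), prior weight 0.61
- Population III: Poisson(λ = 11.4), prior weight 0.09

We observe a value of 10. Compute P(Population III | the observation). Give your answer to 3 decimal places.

Posterior ∝ prior × likelihood, so P(k | x) ∝ π_k f_k(x); normalise over all components.
Evaluate each component's likelihood at the observed value:
  p_I = 0.000158505
  p_II = 0.0709833
  p_III = 0.114374
Weight by the priors:
  π_I·p_I = 0.30 × 0.000158505 = 4.75515e-05
  π_II·p_II = 0.61 × 0.0709833 = 0.0432998
  π_III·p_III = 0.09 × 0.114374 = 0.0102937
Marginal: 4.75515e-05 + 0.0432998 + 0.0102937 = 0.053641
So the posterior for Population III is 0.0102937 / 0.053641 ≈ 0.192.

0.192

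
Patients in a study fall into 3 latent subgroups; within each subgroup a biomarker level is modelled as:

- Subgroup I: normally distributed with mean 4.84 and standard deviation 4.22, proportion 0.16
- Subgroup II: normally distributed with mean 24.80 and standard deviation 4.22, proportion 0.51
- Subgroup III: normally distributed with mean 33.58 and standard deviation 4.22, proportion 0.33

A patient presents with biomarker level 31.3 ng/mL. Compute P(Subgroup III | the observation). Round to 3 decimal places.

Apply Bayes' rule: the posterior for each component is proportional to its prior times its likelihood at x.
Evaluate each component's likelihood at the observed value:
  L_I = 2.74488e-10
  L_II = 0.0288683
  L_III = 0.0816979
Multiply by the mixture weights:
  π_I·L_I = 0.16 × 2.74488e-10 = 4.3918e-11
  π_II·L_II = 0.51 × 0.0288683 = 0.0147228
  π_III·L_III = 0.33 × 0.0816979 = 0.0269603
Marginal: 4.3918e-11 + 0.0147228 + 0.0269603 = 0.0416831
Responsibility of Subgroup III: 0.0269603 / 0.0416831 ≈ 0.647

0.647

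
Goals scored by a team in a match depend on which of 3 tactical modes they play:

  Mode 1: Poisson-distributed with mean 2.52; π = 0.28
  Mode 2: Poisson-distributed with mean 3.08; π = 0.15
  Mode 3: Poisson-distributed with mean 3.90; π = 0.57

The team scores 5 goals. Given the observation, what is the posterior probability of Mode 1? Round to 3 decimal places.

By Bayes' theorem, P(k | x) = w_k f_k(x) / Σ_j w_j f_j(x).
Component likelihoods at x = 5 goals:
  p_1 = e^(−2.52)·2.52^5/5! = 0.0681396
  p_2 = e^(−3.08)·3.08^5/5! = 0.106156
  p_3 = e^(−3.90)·3.90^5/5! = 0.152193
Unnormalised posteriors:
  w_1·p_1 = 0.28 × 0.0681396 = 0.0190791
  w_2·p_2 = 0.15 × 0.106156 = 0.0159234
  w_3·p_3 = 0.57 × 0.152193 = 0.0867497
Marginal: 0.0190791 + 0.0159234 + 0.0867497 = 0.121752
P(Mode 1 | x) = 0.0190791 / 0.121752 ≈ 0.157

0.157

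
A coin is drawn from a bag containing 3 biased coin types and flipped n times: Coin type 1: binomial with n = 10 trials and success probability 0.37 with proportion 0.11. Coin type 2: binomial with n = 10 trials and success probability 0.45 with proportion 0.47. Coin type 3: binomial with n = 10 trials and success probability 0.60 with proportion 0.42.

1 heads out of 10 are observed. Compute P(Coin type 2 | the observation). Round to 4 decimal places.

0.5810

The responsibility of component k is π_k f_k(x) divided by Σ_j π_j f_j(x).
Binomial probabilities:
  f_1 = C(10,1)·0.37^1·0.63^9 = 10·0.37·0.0156338 = 0.0578451
  f_2 = C(10,1)·0.45^1·0.55^9 = 10·0.45·0.00460537 = 0.0207241
  f_3 = C(10,1)·0.60^1·0.40^9 = 10·0.6·0.000262144 = 0.00157286
Multiply by the mixture weights:
  π_1·f_1 = 0.11 × 0.0578451 = 0.00636296
  π_2·f_2 = 0.47 × 0.0207241 = 0.00974035
  π_3·f_3 = 0.42 × 0.00157286 = 0.000660603
Marginal: 0.00636296 + 0.00974035 + 0.000660603 = 0.0167639
P(Coin type 2 | the observation) ≈ 0.5810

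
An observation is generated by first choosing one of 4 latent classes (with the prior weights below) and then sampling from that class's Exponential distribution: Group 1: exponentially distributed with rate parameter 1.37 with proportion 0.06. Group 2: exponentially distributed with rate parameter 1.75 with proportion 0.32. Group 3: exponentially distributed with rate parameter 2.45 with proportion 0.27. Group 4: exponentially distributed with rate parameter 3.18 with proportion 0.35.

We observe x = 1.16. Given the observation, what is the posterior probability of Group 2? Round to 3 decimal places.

The responsibility of component k is w_k f_k(x) divided by Σ_j w_j f_j(x).
Evaluate each component's likelihood at the observed value:
  p_1 = 1.37·e^(−1.37·1.16) = 1.37·e^(−1.5892) = 0.279602
  p_2 = 1.75·e^(−1.75·1.16) = 1.75·e^(−2.0300) = 0.229837
  p_3 = 2.45·e^(−2.45·1.16) = 2.45·e^(−2.8420) = 0.142857
  p_4 = 3.18·e^(−3.18·1.16) = 3.18·e^(−3.6888) = 0.0795063
Weight by the priors:
  w_1·p_1 = 0.06 × 0.279602 = 0.0167761
  w_2·p_2 = 0.32 × 0.229837 = 0.0735479
  w_3·p_3 = 0.27 × 0.142857 = 0.0385714
  w_4·p_4 = 0.35 × 0.0795063 = 0.0278272
Evidence: 0.0167761 + 0.0735479 + 0.0385714 + 0.0278272 = 0.156723
P(Group 2 | 1.16) = 0.0735479 / 0.156723 ≈ 0.469

0.469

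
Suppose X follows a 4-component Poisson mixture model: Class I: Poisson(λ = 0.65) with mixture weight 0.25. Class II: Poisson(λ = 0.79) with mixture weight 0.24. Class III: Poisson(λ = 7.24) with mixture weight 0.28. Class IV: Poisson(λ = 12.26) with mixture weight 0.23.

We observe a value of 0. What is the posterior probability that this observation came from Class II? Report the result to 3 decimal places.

The responsibility of component k is P(Z=k) f_k(x) divided by Σ_j P(Z=j) f_j(x).
Component likelihoods at x = 0:
  L_I = e^(−0.65)·0.65^0/0! = 0.522046
  L_II = e^(−0.79)·0.79^0/0! = 0.453845
  L_III = e^(−7.24)·7.24^0/0! = 0.000717312
  L_IV = e^(−12.26)·12.26^0/0! = 4.7375e-06
Weight by the priors:
  P(Z=I)·L_I = 0.25 × 0.522046 = 0.130511
  P(Z=II)·L_II = 0.24 × 0.453845 = 0.108923
  P(Z=III)·L_III = 0.28 × 0.000717312 = 0.000200847
  P(Z=IV)·L_IV = 0.23 × 4.7375e-06 = 1.08963e-06
Normaliser: 0.130511 + 0.108923 + 0.000200847 + 1.08963e-06 = 0.239636
Responsibility of Class II: 0.108923 / 0.239636 ≈ 0.455

0.455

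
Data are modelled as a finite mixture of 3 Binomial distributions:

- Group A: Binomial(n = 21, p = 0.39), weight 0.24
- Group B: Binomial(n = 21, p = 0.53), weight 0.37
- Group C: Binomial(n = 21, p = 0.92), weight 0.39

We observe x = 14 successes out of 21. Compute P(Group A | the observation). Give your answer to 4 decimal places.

Posterior ∝ prior × likelihood, so P(k | x) ∝ w_k f_k(x); normalise over all components.
Evaluate each component's likelihood at the observed value:
  f_A = C(21,14)·0.39^14·0.61^7 = 116280·1.88323e-06·0.0314274 = 0.00688206
  f_B = C(21,14)·0.53^14·0.47^7 = 116280·0.000137995·0.00506623 = 0.0812928
  f_C = C(21,14)·0.92^14·0.08^7 = 116280·0.311193·2.09715e-08 = 0.000758865
Prior × likelihood for each component:
  w_A·f_A = 0.24 × 0.00688206 = 0.00165169
  w_B·f_B = 0.37 × 0.0812928 = 0.0300783
  w_C·f_C = 0.39 × 0.000758865 = 0.000295957
Evidence: 0.00165169 + 0.0300783 + 0.000295957 = 0.032026
P(Group A | the observation) = 0.00165169 / 0.032026 ≈ 0.0516

0.0516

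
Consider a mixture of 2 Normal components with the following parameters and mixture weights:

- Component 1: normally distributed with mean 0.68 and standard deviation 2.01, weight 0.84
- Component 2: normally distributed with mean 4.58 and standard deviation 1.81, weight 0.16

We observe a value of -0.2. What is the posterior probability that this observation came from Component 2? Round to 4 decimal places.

0.0071

By Bayes' theorem, P(k | x) = π_k f_k(x) / Σ_j π_j f_j(x).
Normal densities:
  f_1 = (1/(2.01·√(2π)))·exp(−(-0.2−0.68)²/(2·2.01²)) = 0.198479·exp(-0.09584) = 0.18034
  f_2 = (1/(1.81·√(2π)))·exp(−(-0.2−4.58)²/(2·1.81²)) = 0.220410·exp(-3.48713) = 0.00674199
Unnormalised posteriors:
  π_1·f_1 = 0.84 × 0.18034 = 0.151485
  π_2·f_2 = 0.16 × 0.00674199 = 0.00107872
Denominator: 0.151485 + 0.00107872 = 0.152564
P(Component 2 | the observation) ≈ 0.0071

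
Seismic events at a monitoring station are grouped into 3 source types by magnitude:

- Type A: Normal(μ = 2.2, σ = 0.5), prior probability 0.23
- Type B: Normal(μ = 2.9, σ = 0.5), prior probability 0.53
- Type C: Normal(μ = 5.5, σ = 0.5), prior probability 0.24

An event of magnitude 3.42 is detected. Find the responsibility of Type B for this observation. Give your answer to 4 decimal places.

0.9633

By Bayes' theorem, P(k | x) = w_k f_k(x) / Σ_j w_j f_j(x).
Component likelihoods at x = 3.42:
  L_A = 0.0406567
  L_B = 0.464594
  L_C = 0.00013934
Multiply by the mixture weights:
  w_A·L_A = 0.23 × 0.0406567 = 0.00935104
  w_B·L_B = 0.53 × 0.464594 = 0.246235
  w_C·L_C = 0.24 × 0.00013934 = 3.34417e-05
Marginal: 0.00935104 + 0.246235 + 3.34417e-05 = 0.255619
Responsibility of Type B: 0.246235 / 0.255619 ≈ 0.9633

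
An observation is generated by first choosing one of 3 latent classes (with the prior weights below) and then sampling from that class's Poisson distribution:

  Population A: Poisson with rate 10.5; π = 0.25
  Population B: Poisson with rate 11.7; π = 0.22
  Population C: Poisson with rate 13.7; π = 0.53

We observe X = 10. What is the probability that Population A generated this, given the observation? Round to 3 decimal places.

0.331

The responsibility of component k is P(Z=k) f_k(x) divided by Σ_j P(Z=j) f_j(x).
Poisson probabilities:
  p_A = 0.123606
  p_B = 0.109863
  p_C = 0.0720457
Weight by the priors:
  P(Z=A)·p_A = 0.25 × 0.123606 = 0.0309014
  P(Z=B)·p_B = 0.22 × 0.109863 = 0.0241698
  P(Z=C)·p_C = 0.53 × 0.0720457 = 0.0381842
Normaliser: 0.0309014 + 0.0241698 + 0.0381842 = 0.0932554
So the posterior for Population A is 0.0309014 / 0.0932554 ≈ 0.331.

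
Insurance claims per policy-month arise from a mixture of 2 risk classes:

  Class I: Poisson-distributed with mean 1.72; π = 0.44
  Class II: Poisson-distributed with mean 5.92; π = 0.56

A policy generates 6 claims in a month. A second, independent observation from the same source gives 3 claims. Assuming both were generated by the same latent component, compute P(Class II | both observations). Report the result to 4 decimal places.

Posterior ∝ prior × likelihood, so P(k | x) ∝ π_k f_k(x); normalise over all components.
Since both observations come from the same component, the likelihood for component k is f_k(x₁)·f_k(x₂).
  f_I = [0.00643949] × [0.151861] = 0.000977911
  f_II = [0.160537] × [0.0928518] = 0.0149061
Weight by the priors:
  π_I·f_I = 0.44 × 0.000977911 = 0.000430281
  π_II·f_II = 0.56 × 0.0149061 = 0.00834743
Denominator: 0.000430281 + 0.00834743 = 0.00877771
Responsibility of Class II: 0.00834743 / 0.00877771 ≈ 0.9510

0.9510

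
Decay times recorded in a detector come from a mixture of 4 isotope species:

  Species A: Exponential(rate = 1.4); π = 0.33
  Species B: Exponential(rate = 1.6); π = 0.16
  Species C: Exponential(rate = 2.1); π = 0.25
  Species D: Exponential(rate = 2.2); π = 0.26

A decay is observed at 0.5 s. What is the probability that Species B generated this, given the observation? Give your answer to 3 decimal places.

0.160

P(component k | x) = π_k·f_k(x) / marginal(x), where marginal(x) = Σ_j π_j·f_j(x).
Component likelihoods at x = 0.5 s:
  L_A = 0.695219
  L_B = 0.718926
  L_C = 0.734869
  L_D = 0.732316
Multiply by the mixture weights:
  π_A·L_A = 0.33 × 0.695219 = 0.229422
  π_B·L_B = 0.16 × 0.718926 = 0.115028
  π_C·L_C = 0.25 × 0.734869 = 0.183717
  π_D·L_D = 0.26 × 0.732316 = 0.190402
Evidence: 0.229422 + 0.115028 + 0.183717 + 0.190402 = 0.71857
P(Species B | x) = 0.115028 / 0.71857 ≈ 0.160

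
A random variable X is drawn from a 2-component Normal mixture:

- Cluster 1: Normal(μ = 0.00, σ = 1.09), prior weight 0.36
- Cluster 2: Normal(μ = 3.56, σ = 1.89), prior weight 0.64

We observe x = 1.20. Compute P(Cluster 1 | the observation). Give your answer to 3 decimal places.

P(component k | x) = P(Z=k)·f_k(x) / marginal(x), where marginal(x) = Σ_j P(Z=j)·f_j(x).
Component likelihoods at x = 1.20:
  p_1 = 0.199663
  p_2 = 0.0967996
Unnormalised posteriors:
  P(Z=1)·p_1 = 0.36 × 0.199663 = 0.0718786
  P(Z=2)·p_2 = 0.64 × 0.0967996 = 0.0619517
Evidence: 0.0718786 + 0.0619517 = 0.13383
P(Cluster 1 | 1.20) = 0.0718786 / 0.13383 ≈ 0.537

0.537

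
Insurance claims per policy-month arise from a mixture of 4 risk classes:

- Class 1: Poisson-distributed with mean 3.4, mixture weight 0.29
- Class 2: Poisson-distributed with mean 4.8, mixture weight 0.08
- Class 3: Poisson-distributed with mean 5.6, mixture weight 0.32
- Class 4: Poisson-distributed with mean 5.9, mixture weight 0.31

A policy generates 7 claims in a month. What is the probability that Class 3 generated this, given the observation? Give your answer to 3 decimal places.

P(component k | x) = w_k·f_k(x) / marginal(x), where marginal(x) = Σ_j w_j·f_j(x).
Component likelihoods at x = 7 claims:
  p_1 = e^(−3.4)·3.4^7/7! = 0.0347793
  p_2 = e^(−4.8)·4.8^7/7! = 0.0958616
  p_3 = e^(−5.6)·5.6^7/7! = 0.126717
  p_4 = e^(−5.9)·5.9^7/7! = 0.135268
Multiply by the mixture weights:
  w_1·p_1 = 0.29 × 0.0347793 = 0.010086
  w_2·p_2 = 0.08 × 0.0958616 = 0.00766893
  w_3·p_3 = 0.32 × 0.126717 = 0.0405496
  w_4·p_4 = 0.31 × 0.135268 = 0.0419332
Evidence: 0.010086 + 0.00766893 + 0.0405496 + 0.0419332 = 0.100238
P(Class 3 | the observation) ≈ 0.405

0.405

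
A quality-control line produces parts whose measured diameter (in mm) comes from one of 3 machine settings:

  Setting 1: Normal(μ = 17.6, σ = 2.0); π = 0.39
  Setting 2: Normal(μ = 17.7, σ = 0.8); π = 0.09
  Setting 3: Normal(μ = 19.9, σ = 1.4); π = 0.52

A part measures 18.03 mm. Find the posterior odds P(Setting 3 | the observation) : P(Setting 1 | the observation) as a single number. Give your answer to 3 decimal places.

Posterior odds = (P(Z=i) f_i(x)) / (P(Z=j) f_j(x)); the normalising sum cancels.
Evaluate each component's likelihood at the observed value:
  L_1 = 0.194914
  L_2 = 0.458006
  L_3 = 0.116778
Odds = (0.52/0.39) × (0.116778/0.194914) = 1.33333 × 0.599129 ≈ 0.799

0.799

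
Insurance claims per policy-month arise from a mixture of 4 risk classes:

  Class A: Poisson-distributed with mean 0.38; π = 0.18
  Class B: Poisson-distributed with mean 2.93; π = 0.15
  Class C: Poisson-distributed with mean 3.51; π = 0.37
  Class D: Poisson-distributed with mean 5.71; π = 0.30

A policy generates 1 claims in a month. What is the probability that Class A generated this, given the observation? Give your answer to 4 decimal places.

0.4076

The responsibility of component k is π_k f_k(x) divided by Σ_j π_j f_j(x).
Component likelihoods at x = 1 claims:
  p_A = e^(−0.38)·0.38^1/1! = 0.259867
  p_B = e^(−2.93)·2.93^1/1! = 0.156453
  p_C = e^(−3.51)·3.51^1/1! = 0.104938
  p_D = e^(−5.71)·5.71^1/1! = 0.0189154
Weight by the priors:
  π_A·p_A = 0.18 × 0.259867 = 0.0467761
  π_B·p_B = 0.15 × 0.156453 = 0.023468
  π_C·p_C = 0.37 × 0.104938 = 0.0388271
  π_D·p_D = 0.30 × 0.0189154 = 0.00567461
Denominator: 0.0467761 + 0.023468 + 0.0388271 + 0.00567461 = 0.114746
P(Class A | data) ≈ 0.4076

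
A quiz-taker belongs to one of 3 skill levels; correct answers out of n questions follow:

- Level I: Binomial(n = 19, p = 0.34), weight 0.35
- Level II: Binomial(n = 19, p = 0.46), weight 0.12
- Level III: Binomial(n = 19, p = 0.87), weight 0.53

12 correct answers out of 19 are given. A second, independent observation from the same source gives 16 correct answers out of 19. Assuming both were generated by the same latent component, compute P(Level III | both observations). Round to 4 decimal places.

Apply Bayes' rule: the posterior for each component is proportional to its prior times its likelihood at x.
Since both observations come from the same component, the likelihood for component k is f_k(x₁)·f_k(x₂).
  f_I = [C(19,12)·0.34^12·0.66^7 = 50388·2.38642e-06·0.0545516 = 0.00655967] × [8.8842e-06] = 5.82774e-08
  f_II = [C(19,12)·0.46^12·0.54^7 = 50388·8.97623e-05·0.0133893 = 0.0605588] × [0.00061324] = 3.71371e-05
  f_III = [C(19,12)·0.87^12·0.13^7 = 50388·0.188032·6.27485e-07 = 0.00594513] × [0.229331] = 0.0013634
Prior × likelihood for each component:
  P(Z=I)·f_I = 0.35 × 5.82774e-08 = 2.03971e-08
  P(Z=II)·f_II = 0.12 × 3.71371e-05 = 4.45645e-06
  P(Z=III)·f_III = 0.53 × 0.0013634 = 0.000722602
Denominator: 2.03971e-08 + 4.45645e-06 + 0.000722602 = 0.000727079
P(Level III | x₁, x₂) = 0.000722602 / 0.000727079 ≈ 0.9938

0.9938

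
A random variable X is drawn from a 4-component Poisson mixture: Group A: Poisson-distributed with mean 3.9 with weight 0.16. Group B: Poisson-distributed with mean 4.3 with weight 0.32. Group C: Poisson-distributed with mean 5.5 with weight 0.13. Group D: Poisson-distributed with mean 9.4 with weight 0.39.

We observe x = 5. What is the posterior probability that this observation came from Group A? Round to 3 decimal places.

0.204

Apply Bayes' rule: the posterior for each component is proportional to its prior times its likelihood at x.
Component likelihoods at x = 5:
  L_A = e^(−3.9)·3.9^5/5! = 0.152193
  L_B = e^(−4.3)·4.3^5/5! = 0.166224
  L_C = e^(−5.5)·5.5^5/5! = 0.171401
  L_D = e^(−9.4)·9.4^5/5! = 0.0505929
Multiply by the mixture weights:
  P(Z=A)·L_A = 0.16 × 0.152193 = 0.0243508
  P(Z=B)·L_B = 0.32 × 0.166224 = 0.0531918
  P(Z=C)·L_C = 0.13 × 0.171401 = 0.0222821
  P(Z=D)·L_D = 0.39 × 0.0505929 = 0.0197312
Marginal: 0.0243508 + 0.0531918 + 0.0222821 + 0.0197312 = 0.119556
Responsibility of Group A: 0.0243508 / 0.119556 ≈ 0.204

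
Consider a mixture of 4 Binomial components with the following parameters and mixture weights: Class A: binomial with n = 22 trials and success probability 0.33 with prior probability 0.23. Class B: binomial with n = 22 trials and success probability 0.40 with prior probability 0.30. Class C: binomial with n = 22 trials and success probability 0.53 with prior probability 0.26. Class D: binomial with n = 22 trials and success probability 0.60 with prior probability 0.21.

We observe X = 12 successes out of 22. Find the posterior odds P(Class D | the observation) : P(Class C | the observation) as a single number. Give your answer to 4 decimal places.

Only the two components matter; the odds are (π_i f_i(x)) / (π_j f_j(x)).
Binomial probabilities:
  p_A = C(22,12)·0.33^12·0.67^10 = 646646·1.66789e-06·0.0182284 = 0.0196599
  p_B = C(22,12)·0.40^12·0.60^10 = 646646·1.67772e-05·0.00604662 = 0.0655993
  p_C = C(22,12)·0.53^12·0.47^10 = 646646·0.000491259·0.000525991 = 0.167092
  p_D = C(22,12)·0.60^12·0.40^10 = 646646·0.00217678·0.000104858 = 0.147598
Posterior odds = (π_D·p_D) / (π_C·p_C) = (0.21·0.147598) / (0.26·0.167092) = 0.0309957 / 0.0434439 ≈ 0.7135

0.7135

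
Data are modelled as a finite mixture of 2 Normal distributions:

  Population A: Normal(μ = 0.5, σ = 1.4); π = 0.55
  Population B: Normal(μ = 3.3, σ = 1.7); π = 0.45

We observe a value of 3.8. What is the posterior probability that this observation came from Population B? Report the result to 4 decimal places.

The responsibility of component k is P(Z=k) f_k(x) divided by Σ_j P(Z=j) f_j(x).
Normal densities:
  p_A = 0.0177127
  p_B = 0.224738
Multiply by the mixture weights:
  P(Z=A)·p_A = 0.55 × 0.0177127 = 0.009742
  P(Z=B)·p_B = 0.45 × 0.224738 = 0.101132
Normaliser: 0.009742 + 0.101132 = 0.110874
P(Population B | 3.8) = 0.101132 / 0.110874 ≈ 0.9121

0.9121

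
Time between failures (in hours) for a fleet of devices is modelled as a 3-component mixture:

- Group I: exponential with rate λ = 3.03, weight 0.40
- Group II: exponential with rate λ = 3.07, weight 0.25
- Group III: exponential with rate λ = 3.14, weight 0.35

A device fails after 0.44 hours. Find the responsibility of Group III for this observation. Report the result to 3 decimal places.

By Bayes' theorem, P(k | x) = w_k f_k(x) / Σ_j w_j f_j(x).
Evaluate each component's likelihood at the observed value:
  p_I = 0.798806
  p_II = 0.795231
  p_III = 0.788694
Multiply by the mixture weights:
  w_I·p_I = 0.40 × 0.798806 = 0.319522
  w_II·p_II = 0.25 × 0.795231 = 0.198808
  w_III·p_III = 0.35 × 0.788694 = 0.276043
Marginal: 0.319522 + 0.198808 + 0.276043 = 0.794373
P(Group III | x) ≈ 0.347

0.347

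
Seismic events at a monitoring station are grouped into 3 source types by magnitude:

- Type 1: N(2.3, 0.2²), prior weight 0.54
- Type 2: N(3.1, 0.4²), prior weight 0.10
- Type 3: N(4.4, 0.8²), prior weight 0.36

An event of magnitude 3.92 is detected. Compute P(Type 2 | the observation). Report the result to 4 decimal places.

Posterior ∝ prior × likelihood, so P(k | x) ∝ P(Z=k) f_k(x); normalise over all components.
Evaluate each component's likelihood at the observed value:
  f_1 = (1/(0.2·√(2π)))·exp(−(3.92−2.3)²/(2·0.2²)) = 1.994711·exp(-32.80500) = 1.1294e-14
  f_2 = (1/(0.4·√(2π)))·exp(−(3.92−3.1)²/(2·0.4²)) = 0.997356·exp(-2.10125) = 0.12198
  f_3 = (1/(0.8·√(2π)))·exp(−(3.92−4.4)²/(2·0.8²)) = 0.498678·exp(-0.18000) = 0.416531
Prior × likelihood for each component:
  P(Z=1)·f_1 = 0.54 × 1.1294e-14 = 6.09879e-15
  P(Z=2)·f_2 = 0.10 × 0.12198 = 0.012198
  P(Z=3)·f_3 = 0.36 × 0.416531 = 0.149951
Denominator: 6.09879e-15 + 0.012198 + 0.149951 = 0.162149
P(Type 2 | the observation) ≈ 0.0752

0.0752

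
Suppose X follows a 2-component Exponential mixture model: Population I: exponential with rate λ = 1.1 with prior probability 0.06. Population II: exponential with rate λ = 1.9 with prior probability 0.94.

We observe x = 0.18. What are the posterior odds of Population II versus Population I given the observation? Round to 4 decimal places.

23.4314

Only the two components matter; the odds are (π_i f_i(x)) / (π_j f_j(x)).
Component likelihoods at x = 0.18:
  L_I = 0.902407
  L_II = 1.34966
Odds = (0.94/0.06) × (1.34966/0.902407) = 15.6667 × 1.49562 ≈ 23.4314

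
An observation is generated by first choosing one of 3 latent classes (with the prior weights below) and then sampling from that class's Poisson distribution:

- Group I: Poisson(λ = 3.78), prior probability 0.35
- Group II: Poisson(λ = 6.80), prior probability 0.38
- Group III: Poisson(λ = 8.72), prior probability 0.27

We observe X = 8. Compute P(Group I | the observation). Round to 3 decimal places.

0.089

The responsibility of component k is w_k f_k(x) divided by Σ_j w_j f_j(x).
Evaluate each component's likelihood at the observed value:
  L_I = e^(−3.78)·3.78^8/8! = 0.0235929
  L_II = e^(−6.80)·6.80^8/8! = 0.126284
  L_III = e^(−8.72)·8.72^8/8! = 0.135383
Unnormalised posteriors:
  w_I·L_I = 0.35 × 0.0235929 = 0.0082575
  w_II·L_II = 0.38 × 0.126284 = 0.0479879
  w_III·L_III = 0.27 × 0.135383 = 0.0365534
Sum: 0.0082575 + 0.0479879 + 0.0365534 = 0.0927988
So the posterior for Group I is 0.0082575 / 0.0927988 ≈ 0.089.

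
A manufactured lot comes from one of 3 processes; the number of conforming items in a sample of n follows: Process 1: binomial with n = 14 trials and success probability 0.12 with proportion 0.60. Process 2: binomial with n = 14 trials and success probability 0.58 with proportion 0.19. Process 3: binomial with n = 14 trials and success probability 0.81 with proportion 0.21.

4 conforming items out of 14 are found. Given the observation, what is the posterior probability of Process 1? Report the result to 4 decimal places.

0.9040

Apply Bayes' rule: the posterior for each component is proportional to its prior times its likelihood at x.
Component likelihoods at x = 4 conforming items out of 14:
  L_1 = 0.0578077
  L_2 = 0.0193481
  L_3 = 2.64186e-05
Weight by the priors:
  w_1·L_1 = 0.60 × 0.0578077 = 0.0346846
  w_2·L_2 = 0.19 × 0.0193481 = 0.00367614
  w_3·L_3 = 0.21 × 2.64186e-05 = 5.54791e-06
Evidence: 0.0346846 + 0.00367614 + 5.54791e-06 = 0.0383663
P(Process 1 | the observation) = 0.0346846 / 0.0383663 ≈ 0.9040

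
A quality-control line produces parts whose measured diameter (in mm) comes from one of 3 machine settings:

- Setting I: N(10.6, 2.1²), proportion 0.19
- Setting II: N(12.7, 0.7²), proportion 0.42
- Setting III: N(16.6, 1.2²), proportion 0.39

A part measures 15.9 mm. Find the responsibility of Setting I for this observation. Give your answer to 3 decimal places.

0.013

The responsibility of component k is P(Z=k) f_k(x) divided by Σ_j P(Z=j) f_j(x).
Component likelihoods at x = 15.9 mm:
  f_I = 0.00786224
  f_II = 1.6515e-05
  f_III = 0.280439
Weight by the priors:
  P(Z=I)·f_I = 0.19 × 0.00786224 = 0.00149383
  P(Z=II)·f_II = 0.42 × 1.6515e-05 = 6.93629e-06
  P(Z=III)·f_III = 0.39 × 0.280439 = 0.109371
Marginal: 0.00149383 + 6.93629e-06 + 0.109371 = 0.110872
So the posterior for Setting I is 0.00149383 / 0.110872 ≈ 0.013.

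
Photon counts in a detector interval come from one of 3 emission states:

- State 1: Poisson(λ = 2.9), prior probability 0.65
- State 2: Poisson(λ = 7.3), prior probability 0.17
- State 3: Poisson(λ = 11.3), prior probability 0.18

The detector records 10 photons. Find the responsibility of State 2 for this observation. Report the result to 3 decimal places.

0.390

Posterior ∝ prior × likelihood, so P(k | x) ∝ π_k f_k(x); normalise over all components.
Poisson probabilities:
  L_1 = 0.000637915
  L_2 = 0.0800048
  L_3 = 0.115743
Weight by the priors:
  π_1·L_1 = 0.65 × 0.000637915 = 0.000414645
  π_2·L_2 = 0.17 × 0.0800048 = 0.0136008
  π_3·L_3 = 0.18 × 0.115743 = 0.0208337
Marginal: 0.000414645 + 0.0136008 + 0.0208337 = 0.0348491
P(State 2 | data) ≈ 0.390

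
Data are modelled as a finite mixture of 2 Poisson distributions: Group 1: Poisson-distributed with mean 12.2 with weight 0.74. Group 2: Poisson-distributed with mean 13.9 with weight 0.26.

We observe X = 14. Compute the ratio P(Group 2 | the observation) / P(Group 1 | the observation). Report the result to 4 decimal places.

Since P(k|x) ∝ π_k f_k(x), the posterior odds are π_i f_i(x) / (π_j f_j(x)).
Evaluate each component's likelihood at the observed value:
  p_1 = 0.0933763
  p_2 = 0.105951
Odds = (0.26/0.74) × (0.105951/0.0933763) = 0.351351 × 1.13467 ≈ 0.3987

0.3987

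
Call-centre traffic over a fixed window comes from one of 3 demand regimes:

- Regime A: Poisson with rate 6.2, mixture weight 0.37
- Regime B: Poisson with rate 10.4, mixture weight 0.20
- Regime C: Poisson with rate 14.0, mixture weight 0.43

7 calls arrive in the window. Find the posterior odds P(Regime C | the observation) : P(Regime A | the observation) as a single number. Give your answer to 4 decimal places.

0.1425

Since P(k|x) ∝ π_k f_k(x), the posterior odds are π_i f_i(x) / (π_j f_j(x)).
Evaluate each component's likelihood at the observed value:
  L_A = e^(−6.2)·6.2^7/7! = 0.141803
  L_B = e^(−10.4)·10.4^7/7! = 0.0794585
  L_C = e^(−14.0)·14.0^7/7! = 0.0173917
0.00747845 / 0.0524671 ≈ 0.1425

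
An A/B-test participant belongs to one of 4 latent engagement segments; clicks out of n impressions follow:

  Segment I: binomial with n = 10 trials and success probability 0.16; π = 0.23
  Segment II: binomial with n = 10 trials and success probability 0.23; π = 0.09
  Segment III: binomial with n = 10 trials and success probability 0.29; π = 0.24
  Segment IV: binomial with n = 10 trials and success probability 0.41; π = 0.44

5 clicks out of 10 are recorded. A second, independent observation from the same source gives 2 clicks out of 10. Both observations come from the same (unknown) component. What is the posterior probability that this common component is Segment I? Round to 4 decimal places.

By Bayes' theorem, P(k | x) = π_k f_k(x) / Σ_j π_j f_j(x).
Since both observations come from the same component, the likelihood for component k is f_k(x₁)·f_k(x₂).
  f_I = [C(10,5)·0.16^5·0.84^5 = 252·0.000104858·0.418212 = 0.0110509] × [0.285553] = 0.00315561
  f_II = [C(10,5)·0.23^5·0.77^5 = 252·0.000643634·0.270678 = 0.0439029] × [0.294167] = 0.0129148
  f_III = [C(10,5)·0.29^5·0.71^5 = 252·0.00205111·0.180423 = 0.0932572] × [0.244385] = 0.0227907
  f_IV = [C(10,5)·0.41^5·0.59^5 = 252·0.0115856·0.0714924 = 0.208728] × [0.11107] = 0.0231834
Unnormalised posteriors:
  π_I·f_I = 0.23 × 0.00315561 = 0.000725791
  π_II·f_II = 0.09 × 0.0129148 = 0.00116233
  π_III·f_III = 0.24 × 0.0227907 = 0.00546977
  π_IV·f_IV = 0.44 × 0.0231834 = 0.0102007
Evidence: 0.000725791 + 0.00116233 + 0.00546977 + 0.0102007 = 0.0175586
So the posterior for Segment I is 0.000725791 / 0.0175586 ≈ 0.0413.

0.0413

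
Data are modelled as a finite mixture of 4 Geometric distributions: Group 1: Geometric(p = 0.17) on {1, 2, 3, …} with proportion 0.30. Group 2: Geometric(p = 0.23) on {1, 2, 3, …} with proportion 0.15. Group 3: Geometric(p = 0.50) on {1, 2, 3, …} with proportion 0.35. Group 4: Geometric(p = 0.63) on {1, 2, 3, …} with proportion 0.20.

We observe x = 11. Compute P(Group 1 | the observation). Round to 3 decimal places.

0.745

Posterior ∝ prior × likelihood, so P(k | x) ∝ P(Z=k) f_k(x); normalise over all components.
Component likelihoods at x = 11:
  p_1 = 0.17·(1−0.17)^10 = 0.17·0.15516 = 0.0263773
  p_2 = 0.23·(1−0.23)^10 = 0.23·0.0732668 = 0.0168514
  p_3 = 0.50·(1−0.50)^10 = 0.50·0.000976562 = 0.000488281
  p_4 = 0.63·(1−0.63)^10 = 0.63·4.80858e-05 = 3.02941e-05
Weight by the priors:
  P(Z=1)·p_1 = 0.30 × 0.0263773 = 0.00791318
  P(Z=2)·p_2 = 0.15 × 0.0168514 = 0.0025277
  P(Z=3)·p_3 = 0.35 × 0.000488281 = 0.000170898
  P(Z=4)·p_4 = 0.20 × 3.02941e-05 = 6.05882e-06
Normaliser: 0.00791318 + 0.0025277 + 0.000170898 + 6.05882e-06 = 0.0106178
So the posterior for Group 1 is 0.00791318 / 0.0106178 ≈ 0.745.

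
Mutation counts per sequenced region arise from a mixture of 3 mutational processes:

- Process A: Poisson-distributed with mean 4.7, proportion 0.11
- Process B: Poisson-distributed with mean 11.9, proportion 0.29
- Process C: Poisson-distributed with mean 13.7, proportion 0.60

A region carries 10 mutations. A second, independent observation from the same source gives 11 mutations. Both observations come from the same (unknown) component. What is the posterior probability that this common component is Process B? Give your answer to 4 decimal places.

0.4782

By Bayes' theorem, P(k | x) = π_k f_k(x) / Σ_j π_j f_j(x).
Since both observations come from the same component, the likelihood for component k is f_k(x₁)·f_k(x₂).
  L_A = [0.0131835] × [0.00563296] = 7.42623e-05
  L_B = [0.106562] × [0.115281] = 0.0122845
  L_C = [0.0720457] × [0.0897297] = 0.00646464
Multiply by the mixture weights:
  π_A·L_A = 0.11 × 7.42623e-05 = 8.16885e-06
  π_B·L_B = 0.29 × 0.0122845 = 0.00356252
  π_C·L_C = 0.60 × 0.00646464 = 0.00387878
Marginal: 8.16885e-06 + 0.00356252 + 0.00387878 = 0.00744947
Responsibility of Process B: 0.00356252 / 0.00744947 ≈ 0.4782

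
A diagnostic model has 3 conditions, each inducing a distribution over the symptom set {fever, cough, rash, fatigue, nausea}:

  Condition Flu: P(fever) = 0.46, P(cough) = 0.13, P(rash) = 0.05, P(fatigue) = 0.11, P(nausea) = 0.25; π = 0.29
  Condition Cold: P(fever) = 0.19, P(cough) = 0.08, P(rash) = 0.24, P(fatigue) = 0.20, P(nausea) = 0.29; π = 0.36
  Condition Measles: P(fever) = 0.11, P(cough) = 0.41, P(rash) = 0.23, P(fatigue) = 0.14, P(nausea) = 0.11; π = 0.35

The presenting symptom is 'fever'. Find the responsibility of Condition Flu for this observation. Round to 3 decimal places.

0.555

P(component k | x) = π_k·f_k(x) / marginal(x), where marginal(x) = Σ_j π_j·f_j(x).
Evaluate each component's likelihood at the observed value:
  L_Flu = P(fever | comp) = 0.46
  L_Cold = P(fever | comp) = 0.19
  L_Measles = P(fever | comp) = 0.11
Prior × likelihood for each component:
  π_Flu·L_Flu = 0.29 × 0.46 = 0.1334
  π_Cold·L_Cold = 0.36 × 0.19 = 0.0684
  π_Measles·L_Measles = 0.35 × 0.11 = 0.0385
Normaliser: 0.1334 + 0.0684 + 0.0385 = 0.2403
So the posterior for Condition Flu is 0.1334 / 0.2403 ≈ 0.555.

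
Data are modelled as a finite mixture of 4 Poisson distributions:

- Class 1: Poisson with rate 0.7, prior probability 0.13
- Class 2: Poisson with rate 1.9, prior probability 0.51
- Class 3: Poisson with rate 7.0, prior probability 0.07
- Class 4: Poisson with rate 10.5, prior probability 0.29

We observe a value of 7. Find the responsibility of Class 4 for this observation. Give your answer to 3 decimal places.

0.654

Apply Bayes' rule: the posterior for each component is proportional to its prior times its likelihood at x.
Evaluate each component's likelihood at the observed value:
  L_1 = 8.11427e-06
  L_2 = 0.00265268
  L_3 = 0.149003
  L_4 = 0.0768781
Prior × likelihood for each component:
  π_1·L_1 = 0.13 × 8.11427e-06 = 1.05486e-06
  π_2·L_2 = 0.51 × 0.00265268 = 0.00135287
  π_3·L_3 = 0.07 × 0.149003 = 0.0104302
  π_4·L_4 = 0.29 × 0.0768781 = 0.0222946
Normaliser: 1.05486e-06 + 0.00135287 + 0.0104302 + 0.0222946 = 0.0340788
P(Class 4 | x) ≈ 0.654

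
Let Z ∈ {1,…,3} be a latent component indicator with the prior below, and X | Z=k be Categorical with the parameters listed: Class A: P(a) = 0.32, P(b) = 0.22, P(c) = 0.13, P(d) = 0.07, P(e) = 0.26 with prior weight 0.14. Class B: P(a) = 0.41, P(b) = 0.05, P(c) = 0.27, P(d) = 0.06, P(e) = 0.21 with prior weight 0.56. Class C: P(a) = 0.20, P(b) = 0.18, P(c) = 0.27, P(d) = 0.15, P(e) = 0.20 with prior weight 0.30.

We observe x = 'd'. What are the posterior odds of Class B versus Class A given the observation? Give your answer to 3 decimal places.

3.429

The posterior odds equal the prior odds times the likelihood ratio: (P(Z=i)/P(Z=j))·(f_i(x)/f_j(x)).
Component likelihoods at x = 'd':
  f_A = 0.07
  f_B = 0.06
  f_C = 0.15
Posterior odds = (P(Z=B)·f_B) / (P(Z=A)·f_A) = (0.56·0.06) / (0.14·0.07) = 0.0336 / 0.0098 ≈ 3.429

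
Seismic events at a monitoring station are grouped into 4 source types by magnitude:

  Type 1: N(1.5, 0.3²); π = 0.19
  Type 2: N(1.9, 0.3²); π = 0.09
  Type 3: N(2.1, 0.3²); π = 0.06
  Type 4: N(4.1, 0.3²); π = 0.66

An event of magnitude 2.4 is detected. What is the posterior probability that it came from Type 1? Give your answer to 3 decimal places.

The responsibility of component k is π_k f_k(x) divided by Σ_j π_j f_j(x).
Component likelihoods at x = 2.4:
  p_1 = (1/(0.3·√(2π)))·exp(−(2.4−1.5)²/(2·0.3²)) = 1.329808·exp(-4.50000) = 0.0147728
  p_2 = (1/(0.3·√(2π)))·exp(−(2.4−1.9)²/(2·0.3²)) = 1.329808·exp(-1.38889) = 0.33159
  p_3 = (1/(0.3·√(2π)))·exp(−(2.4−2.1)²/(2·0.3²)) = 1.329808·exp(-0.50000) = 0.806569
  p_4 = (1/(0.3·√(2π)))·exp(−(2.4−4.1)²/(2·0.3²)) = 1.329808·exp(-16.05556) = 1.41563e-07
Unnormalised posteriors:
  π_1·p_1 = 0.19 × 0.0147728 = 0.00280684
  π_2·p_2 = 0.09 × 0.33159 = 0.0298431
  π_3·p_3 = 0.06 × 0.806569 = 0.0483941
  π_4·p_4 = 0.66 × 1.41563e-07 = 9.34316e-08
Normaliser: 0.00280684 + 0.0298431 + 0.0483941 + 9.34316e-08 = 0.0810442
So the posterior for Type 1 is 0.00280684 / 0.0810442 ≈ 0.035.

0.035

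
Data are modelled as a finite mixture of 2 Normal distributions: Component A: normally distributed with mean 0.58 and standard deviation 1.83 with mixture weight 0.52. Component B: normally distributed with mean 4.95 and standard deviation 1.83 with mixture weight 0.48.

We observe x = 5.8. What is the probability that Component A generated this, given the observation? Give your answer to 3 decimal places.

0.020

Apply Bayes' rule: the posterior for each component is proportional to its prior times its likelihood at x.
Evaluate each component's likelihood at the observed value:
  f_A = (1/(1.83·√(2π)))·exp(−(5.8−0.58)²/(2·1.83²)) = 0.218001·exp(-4.06826) = 0.00372937
  f_B = (1/(1.83·√(2π)))·exp(−(5.8−4.95)²/(2·1.83²)) = 0.218001·exp(-0.10787) = 0.195709
Multiply by the mixture weights:
  w_A·f_A = 0.52 × 0.00372937 = 0.00193927
  w_B·f_B = 0.48 × 0.195709 = 0.0939404
Denominator: 0.00193927 + 0.0939404 = 0.0958797
P(Component A | 5.8) ≈ 0.020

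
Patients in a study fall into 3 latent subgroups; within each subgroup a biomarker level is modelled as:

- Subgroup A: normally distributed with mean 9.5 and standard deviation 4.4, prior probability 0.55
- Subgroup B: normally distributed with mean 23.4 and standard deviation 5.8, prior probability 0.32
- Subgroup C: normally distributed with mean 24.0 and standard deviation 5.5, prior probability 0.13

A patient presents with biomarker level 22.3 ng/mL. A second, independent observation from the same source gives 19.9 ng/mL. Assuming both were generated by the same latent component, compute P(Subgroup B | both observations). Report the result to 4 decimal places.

By Bayes' theorem, P(k | x) = w_k f_k(x) / Σ_j w_j f_j(x).
Since both observations come from the same component, the likelihood for component k is f_k(x₁)·f_k(x₂).
  L_A = [(1/(4.4·√(2π)))·exp(−(22.3−9.5)²/(2·4.4²)) = 0.090669·exp(-4.23140) = 0.00131759] × [0.00555014] = 7.31283e-06
  L_B = [(1/(5.8·√(2π)))·exp(−(22.3−23.4)²/(2·5.8²)) = 0.068783·exp(-0.01798) = 0.0675572] × [0.0573334] = 0.00387328
  L_C = [(1/(5.5·√(2π)))·exp(−(22.3−24.0)²/(2·5.5²)) = 0.072535·exp(-0.04777) = 0.0691515] × [0.0549387] = 0.00379909
Prior × likelihood for each component:
  w_A·L_A = 0.55 × 7.31283e-06 = 4.02206e-06
  w_B·L_B = 0.32 × 0.00387328 = 0.00123945
  w_C·L_C = 0.13 × 0.00379909 = 0.000493882
Marginal: 4.02206e-06 + 0.00123945 + 0.000493882 = 0.00173736
P(Subgroup B | x₁,x₂) = 0.00123945 / 0.00173736 ≈ 0.7134

0.7134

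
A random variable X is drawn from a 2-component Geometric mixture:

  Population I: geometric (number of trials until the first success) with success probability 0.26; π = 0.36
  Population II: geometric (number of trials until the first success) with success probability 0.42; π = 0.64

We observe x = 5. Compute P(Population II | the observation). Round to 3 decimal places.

P(component k | x) = π_k·f_k(x) / marginal(x), where marginal(x) = Σ_j π_j·f_j(x).
Geometric probabilities:
  f_I = 0.0779651
  f_II = 0.0475293
Unnormalised posteriors:
  π_I·f_I = 0.36 × 0.0779651 = 0.0280674
  π_II·f_II = 0.64 × 0.0475293 = 0.0304187
Evidence: 0.0280674 + 0.0304187 = 0.0584862
P(Population II | the observation) ≈ 0.520

0.520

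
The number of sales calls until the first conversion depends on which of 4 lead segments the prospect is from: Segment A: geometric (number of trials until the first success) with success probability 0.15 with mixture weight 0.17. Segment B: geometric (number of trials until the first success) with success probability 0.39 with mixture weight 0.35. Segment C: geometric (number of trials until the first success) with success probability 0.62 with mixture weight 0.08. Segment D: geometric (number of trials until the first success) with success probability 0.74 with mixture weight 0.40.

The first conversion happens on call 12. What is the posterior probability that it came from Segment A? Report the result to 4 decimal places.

0.8776

By Bayes' theorem, P(k | x) = π_k f_k(x) / Σ_j π_j f_j(x).
Evaluate each component's likelihood at the observed value:
  f_A = 0.0251015
  f_B = 0.00169704
  f_C = 1.47915e-05
  f_D = 2.71605e-07
Multiply by the mixture weights:
  π_A·f_A = 0.17 × 0.0251015 = 0.00426725
  π_B·f_B = 0.35 × 0.00169704 = 0.000593965
  π_C·f_C = 0.08 × 1.47915e-05 = 1.18332e-06
  π_D·f_D = 0.40 × 2.71605e-07 = 1.08642e-07
Sum: 0.00426725 + 0.000593965 + 1.18332e-06 + 1.08642e-07 = 0.00486251
Responsibility of Segment A: 0.00426725 / 0.00486251 ≈ 0.8776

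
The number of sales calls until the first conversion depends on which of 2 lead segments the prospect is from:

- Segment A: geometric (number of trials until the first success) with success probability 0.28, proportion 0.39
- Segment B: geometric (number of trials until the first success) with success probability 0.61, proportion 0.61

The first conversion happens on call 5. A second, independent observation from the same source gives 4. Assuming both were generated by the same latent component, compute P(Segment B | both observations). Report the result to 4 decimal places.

0.0922

The responsibility of component k is w_k f_k(x) divided by Σ_j w_j f_j(x).
Since both observations come from the same component, the likelihood for component k is f_k(x₁)·f_k(x₂).
  L_A = [0.28·(1−0.28)^4 = 0.28·0.268739 = 0.0752468] × [0.104509] = 0.007864
  L_B = [0.61·(1−0.61)^4 = 0.61·0.0231344 = 0.014112] × [0.0361846] = 0.000510637
Multiply by the mixture weights:
  w_A·L_A = 0.39 × 0.007864 = 0.00306696
  w_B·L_B = 0.61 × 0.000510637 = 0.000311488
Marginal: 0.00306696 + 0.000311488 = 0.00337845
P(Segment B | x) ≈ 0.0922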